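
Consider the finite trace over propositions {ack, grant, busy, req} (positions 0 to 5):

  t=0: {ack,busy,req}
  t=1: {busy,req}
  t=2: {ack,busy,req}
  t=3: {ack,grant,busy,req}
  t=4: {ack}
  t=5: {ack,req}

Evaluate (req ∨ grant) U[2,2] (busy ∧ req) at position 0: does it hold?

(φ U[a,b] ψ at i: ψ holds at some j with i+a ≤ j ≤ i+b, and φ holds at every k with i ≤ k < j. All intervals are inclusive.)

Yes

Need some j in [2,2] with (busy ∧ req), and (req ∨ grant) at every k in [0,j-1].
  j=2: (busy ∧ req) holds; (req ∨ grant) holds at every k in [0,1] → satisfied.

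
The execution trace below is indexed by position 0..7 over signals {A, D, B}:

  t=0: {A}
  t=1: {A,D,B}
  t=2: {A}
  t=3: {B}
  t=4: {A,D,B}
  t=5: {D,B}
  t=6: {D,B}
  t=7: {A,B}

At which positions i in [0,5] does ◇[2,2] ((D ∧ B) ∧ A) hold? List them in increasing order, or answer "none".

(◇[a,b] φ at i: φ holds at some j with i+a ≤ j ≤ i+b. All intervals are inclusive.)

2

Evaluate at each i in [0,5]:
  i=0: ✗ (none in [2,2])
  i=1: ✗ (none in [3,3])
  i=2: ✓ (witness j=4)
  i=3: ✗ (none in [5,5])
  i=4: ✗ (none in [6,6])
  i=5: ✗ (none in [7,7])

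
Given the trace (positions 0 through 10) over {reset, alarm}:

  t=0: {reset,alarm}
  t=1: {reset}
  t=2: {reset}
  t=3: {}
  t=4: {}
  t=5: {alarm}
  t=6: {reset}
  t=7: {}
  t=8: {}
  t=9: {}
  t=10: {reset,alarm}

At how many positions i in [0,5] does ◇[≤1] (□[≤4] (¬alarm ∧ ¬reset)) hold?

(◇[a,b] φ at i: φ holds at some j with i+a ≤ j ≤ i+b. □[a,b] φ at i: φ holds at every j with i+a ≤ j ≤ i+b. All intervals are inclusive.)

0

Evaluate at each i in [0,5]:
  i=0: ✗ (none in [0,1])
  i=1: ✗ (none in [1,2])
  i=2: ✗ (none in [2,3])
  i=3: ✗ (none in [3,4])
  i=4: ✗ (none in [4,5])
  i=5: ✗ (none in [5,6])
Positions where it holds: {} → 0.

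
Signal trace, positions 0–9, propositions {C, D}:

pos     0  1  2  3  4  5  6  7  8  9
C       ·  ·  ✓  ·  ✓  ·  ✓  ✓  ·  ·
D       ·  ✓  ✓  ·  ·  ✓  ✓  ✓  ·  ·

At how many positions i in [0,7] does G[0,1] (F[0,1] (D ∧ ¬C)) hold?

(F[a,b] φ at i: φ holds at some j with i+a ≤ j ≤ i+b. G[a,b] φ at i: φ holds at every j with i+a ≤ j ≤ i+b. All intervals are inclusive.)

Evaluate at each i in [0,7]:
  i=0: ✓ (all of [0,1])
  i=1: ✗ (fails at j=2)
  i=2: ✗ (fails at j=2)
  i=3: ✗ (fails at j=3)
  i=4: ✓ (all of [4,5])
  i=5: ✗ (fails at j=6)
  i=6: ✗ (fails at j=6)
  i=7: ✗ (fails at j=7)
Positions where it holds: {0, 4} → 2.

2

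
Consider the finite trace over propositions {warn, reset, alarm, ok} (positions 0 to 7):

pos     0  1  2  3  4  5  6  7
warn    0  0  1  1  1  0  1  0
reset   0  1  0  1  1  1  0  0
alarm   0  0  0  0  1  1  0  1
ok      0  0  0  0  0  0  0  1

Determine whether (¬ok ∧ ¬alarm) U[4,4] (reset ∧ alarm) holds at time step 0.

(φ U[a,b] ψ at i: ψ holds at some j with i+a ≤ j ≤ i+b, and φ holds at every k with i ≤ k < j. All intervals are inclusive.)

Yes

Need some j in [4,4] with (reset ∧ alarm), and (¬ok ∧ ¬alarm) at every k in [0,j-1].
  j=4: (reset ∧ alarm) holds; (¬ok ∧ ¬alarm) holds at every k in [0,3] → satisfied.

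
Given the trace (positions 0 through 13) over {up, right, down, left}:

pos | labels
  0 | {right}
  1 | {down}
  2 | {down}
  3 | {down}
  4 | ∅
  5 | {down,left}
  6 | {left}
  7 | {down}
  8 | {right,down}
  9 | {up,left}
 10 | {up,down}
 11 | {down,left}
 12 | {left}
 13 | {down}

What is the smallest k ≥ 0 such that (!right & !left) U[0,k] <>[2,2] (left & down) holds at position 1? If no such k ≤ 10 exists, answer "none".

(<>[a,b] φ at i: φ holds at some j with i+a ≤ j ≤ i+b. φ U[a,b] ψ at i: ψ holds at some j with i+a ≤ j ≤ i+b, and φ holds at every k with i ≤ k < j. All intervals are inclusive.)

Need earliest j ≥ 1 with <>[2,2] (left & down), and (!right & !left) at every k in [1,j-1].
  j=1: rhs fails.
  j=2: rhs fails.
  j=3: rhs holds; lhs holds on [1,2]. k = 2.

2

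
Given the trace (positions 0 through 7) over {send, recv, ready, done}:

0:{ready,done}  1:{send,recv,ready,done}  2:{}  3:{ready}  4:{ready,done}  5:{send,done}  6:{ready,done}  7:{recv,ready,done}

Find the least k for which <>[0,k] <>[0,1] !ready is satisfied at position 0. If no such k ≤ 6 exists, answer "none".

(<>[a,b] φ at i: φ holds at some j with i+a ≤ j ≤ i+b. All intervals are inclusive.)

Scan j = 0,1,… for <>[0,1] !ready:
  j=0: fails
  j=1: holds
First hit at j=1, so smallest k = 1-0 = 1.

1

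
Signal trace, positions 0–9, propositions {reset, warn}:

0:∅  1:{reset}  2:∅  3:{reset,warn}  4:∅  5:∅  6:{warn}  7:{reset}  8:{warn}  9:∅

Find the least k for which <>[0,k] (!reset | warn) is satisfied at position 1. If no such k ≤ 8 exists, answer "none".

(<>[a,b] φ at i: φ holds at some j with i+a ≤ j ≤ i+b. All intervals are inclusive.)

1

Scan j = 1,2,… for (!reset | warn):
  j=1: fails
  j=2: holds
First hit at j=2, so smallest k = 2-1 = 1.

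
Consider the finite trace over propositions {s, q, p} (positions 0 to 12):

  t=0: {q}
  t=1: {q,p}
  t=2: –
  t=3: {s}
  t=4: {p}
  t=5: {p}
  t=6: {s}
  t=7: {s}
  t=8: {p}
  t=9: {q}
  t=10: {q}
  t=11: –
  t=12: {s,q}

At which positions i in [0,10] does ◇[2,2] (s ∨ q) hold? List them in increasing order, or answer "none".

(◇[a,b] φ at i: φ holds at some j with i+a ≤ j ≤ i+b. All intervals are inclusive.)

1, 4, 5, 7, 8, 10

Evaluate at each i in [0,10]:
  i=0: ✗ (none in [2,2])
  i=1: ✓ (witness j=3)
  i=2: ✗ (none in [4,4])
  i=3: ✗ (none in [5,5])
  i=4: ✓ (witness j=6)
  i=5: ✓ (witness j=7)
  i=6: ✗ (none in [8,8])
  i=7: ✓ (witness j=9)
  i=8: ✓ (witness j=10)
  i=9: ✗ (none in [11,11])
  i=10: ✓ (witness j=12)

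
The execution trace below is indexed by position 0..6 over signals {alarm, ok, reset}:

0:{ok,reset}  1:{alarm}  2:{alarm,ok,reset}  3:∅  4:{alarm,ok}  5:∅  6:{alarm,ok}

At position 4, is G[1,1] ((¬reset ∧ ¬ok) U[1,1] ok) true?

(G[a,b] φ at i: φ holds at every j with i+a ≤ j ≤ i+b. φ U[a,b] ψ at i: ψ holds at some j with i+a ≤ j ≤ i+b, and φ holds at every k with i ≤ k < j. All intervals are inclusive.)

Check ((¬reset ∧ ¬ok) U[1,1] ok) at every j in [5,5]:
  j=5: holds
All positions satisfy it → formula holds.

Holds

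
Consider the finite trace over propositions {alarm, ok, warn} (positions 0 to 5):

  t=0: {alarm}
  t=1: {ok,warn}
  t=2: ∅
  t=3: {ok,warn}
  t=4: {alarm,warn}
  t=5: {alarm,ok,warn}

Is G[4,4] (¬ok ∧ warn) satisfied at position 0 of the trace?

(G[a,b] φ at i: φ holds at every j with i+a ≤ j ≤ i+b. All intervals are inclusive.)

Holds

Check (¬ok ∧ warn) at every j in [4,4]:
  j=4: true
All positions satisfy it → formula holds.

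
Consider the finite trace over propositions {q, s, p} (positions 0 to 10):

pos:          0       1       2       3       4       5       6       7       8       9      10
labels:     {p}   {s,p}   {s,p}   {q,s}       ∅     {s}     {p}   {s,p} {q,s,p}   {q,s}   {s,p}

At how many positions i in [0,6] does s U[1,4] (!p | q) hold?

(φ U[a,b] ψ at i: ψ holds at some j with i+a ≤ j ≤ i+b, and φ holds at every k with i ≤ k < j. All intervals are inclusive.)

3

Evaluate at each i in [0,6]:
  i=0: ✗ (lhs fails at k=0 before rhs at j=3)
  i=1: ✓ (rhs at j=3; lhs holds on [1,2])
  i=2: ✓ (rhs at j=3; lhs holds on [2,2])
  i=3: ✓ (rhs at j=4; lhs holds on [3,3])
  i=4: ✗ (lhs fails at k=4 before rhs at j=5)
  i=5: ✗ (lhs fails at k=6 before rhs at j=8)
  i=6: ✗ (lhs fails at k=6 before rhs at j=8)
Positions where it holds: {1, 2, 3} → 3.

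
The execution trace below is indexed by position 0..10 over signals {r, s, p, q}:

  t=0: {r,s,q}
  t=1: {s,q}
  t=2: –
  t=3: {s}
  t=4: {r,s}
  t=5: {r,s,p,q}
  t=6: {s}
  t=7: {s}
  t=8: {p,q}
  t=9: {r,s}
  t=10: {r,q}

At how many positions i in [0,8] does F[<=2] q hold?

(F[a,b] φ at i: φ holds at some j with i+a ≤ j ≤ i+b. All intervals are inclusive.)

8

Evaluate at each i in [0,8]:
  i=0: ✓ (witness j=0)
  i=1: ✓ (witness j=1)
  i=2: ✗ (none in [2,4])
  i=3: ✓ (witness j=5)
  i=4: ✓ (witness j=5)
  i=5: ✓ (witness j=5)
  i=6: ✓ (witness j=8)
  i=7: ✓ (witness j=8)
  i=8: ✓ (witness j=8)
Positions where it holds: {0, 1, 3, 4, 5, 6, 7, 8} → 8.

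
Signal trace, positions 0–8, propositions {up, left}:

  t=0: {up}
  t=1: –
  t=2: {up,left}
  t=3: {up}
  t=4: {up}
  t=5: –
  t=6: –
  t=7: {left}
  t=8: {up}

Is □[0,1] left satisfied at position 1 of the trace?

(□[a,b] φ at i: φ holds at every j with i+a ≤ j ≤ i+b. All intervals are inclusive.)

Check left at every j in [1,2]:
  j=1: false
  j=2: true
Fails at j=1 → formula fails.

False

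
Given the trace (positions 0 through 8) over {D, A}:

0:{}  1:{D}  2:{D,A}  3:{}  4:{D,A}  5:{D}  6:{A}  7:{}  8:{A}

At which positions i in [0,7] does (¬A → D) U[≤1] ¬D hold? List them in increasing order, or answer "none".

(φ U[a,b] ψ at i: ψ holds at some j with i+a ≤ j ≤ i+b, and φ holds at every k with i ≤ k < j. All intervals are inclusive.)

Evaluate at each i in [0,7]:
  i=0: ✓ (rhs at j=0)
  i=1: ✗ (no rhs in [1,2])
  i=2: ✓ (rhs at j=3; lhs holds on [2,2])
  i=3: ✓ (rhs at j=3)
  i=4: ✗ (no rhs in [4,5])
  i=5: ✓ (rhs at j=6; lhs holds on [5,5])
  i=6: ✓ (rhs at j=6)
  i=7: ✓ (rhs at j=7)

0, 2, 3, 5, 6, 7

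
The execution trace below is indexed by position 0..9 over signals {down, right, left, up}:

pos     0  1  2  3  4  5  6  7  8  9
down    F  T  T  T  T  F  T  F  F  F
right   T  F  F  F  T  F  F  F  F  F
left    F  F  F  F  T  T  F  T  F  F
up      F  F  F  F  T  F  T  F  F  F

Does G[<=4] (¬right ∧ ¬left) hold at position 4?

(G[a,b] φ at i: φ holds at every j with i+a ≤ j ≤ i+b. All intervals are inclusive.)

Does not hold

Check (¬right ∧ ¬left) at every j in [4,8]:
  j=4: false
  j=5: false
  j=6: true
  j=7: false
  j=8: true
Fails at j=4 → formula fails.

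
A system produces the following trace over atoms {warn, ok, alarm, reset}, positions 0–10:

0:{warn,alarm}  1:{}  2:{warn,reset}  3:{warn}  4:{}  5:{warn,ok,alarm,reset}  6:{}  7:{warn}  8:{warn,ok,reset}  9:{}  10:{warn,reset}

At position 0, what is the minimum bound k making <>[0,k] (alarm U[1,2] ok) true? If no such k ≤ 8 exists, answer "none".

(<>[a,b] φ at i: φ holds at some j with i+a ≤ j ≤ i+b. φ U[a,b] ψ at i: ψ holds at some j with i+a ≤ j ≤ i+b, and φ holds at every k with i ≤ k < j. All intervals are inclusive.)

none

Scan j = 0,1,… for (alarm U[1,2] ok):
  j=0: fails
  j=1: fails
  j=2: fails
  j=3: fails
  j=4: fails
  j=5: fails
  j=6: fails
  j=7: fails
  j=8: fails
No j in [0,8] satisfies it → none.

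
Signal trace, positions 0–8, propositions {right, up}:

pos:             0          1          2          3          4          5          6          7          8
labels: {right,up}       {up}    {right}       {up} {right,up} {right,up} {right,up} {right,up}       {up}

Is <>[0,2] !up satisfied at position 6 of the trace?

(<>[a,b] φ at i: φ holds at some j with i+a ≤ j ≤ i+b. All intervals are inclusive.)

No

Check !up at each j in [6,8]:
  j=6: false
  j=7: false
  j=8: false
No position in the window satisfies it → formula fails.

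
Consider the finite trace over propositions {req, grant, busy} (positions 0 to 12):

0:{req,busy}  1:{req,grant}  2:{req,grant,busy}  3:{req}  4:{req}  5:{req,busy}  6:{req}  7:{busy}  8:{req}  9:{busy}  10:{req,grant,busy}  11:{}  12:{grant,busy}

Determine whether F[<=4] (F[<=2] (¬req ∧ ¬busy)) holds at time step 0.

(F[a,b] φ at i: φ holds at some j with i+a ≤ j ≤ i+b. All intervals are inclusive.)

No

Check F[<=2] (¬req ∧ ¬busy) at each j in [0,4]:
  j=0: fails (none in [0,2])
  j=1: fails (none in [1,3])
  j=2: fails (none in [2,4])
  j=3: fails (none in [3,5])
  j=4: fails (none in [4,6])
No position in the window satisfies it → formula fails.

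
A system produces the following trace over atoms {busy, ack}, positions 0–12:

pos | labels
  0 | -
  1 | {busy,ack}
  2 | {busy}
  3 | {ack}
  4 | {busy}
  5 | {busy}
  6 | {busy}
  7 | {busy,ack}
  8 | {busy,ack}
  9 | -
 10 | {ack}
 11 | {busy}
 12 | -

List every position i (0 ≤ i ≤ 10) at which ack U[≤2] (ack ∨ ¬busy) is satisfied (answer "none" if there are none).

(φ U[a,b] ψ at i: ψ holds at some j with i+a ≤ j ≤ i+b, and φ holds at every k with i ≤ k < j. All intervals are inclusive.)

0, 1, 3, 7, 8, 9, 10

Evaluate at each i in [0,10]:
  i=0: ✓ (rhs at j=0)
  i=1: ✓ (rhs at j=1)
  i=2: ✗ (lhs fails at k=2 before rhs at j=3)
  i=3: ✓ (rhs at j=3)
  i=4: ✗ (no rhs in [4,6])
  i=5: ✗ (lhs fails at k=5 before rhs at j=7)
  i=6: ✗ (lhs fails at k=6 before rhs at j=7)
  i=7: ✓ (rhs at j=7)
  i=8: ✓ (rhs at j=8)
  i=9: ✓ (rhs at j=9)
  i=10: ✓ (rhs at j=10)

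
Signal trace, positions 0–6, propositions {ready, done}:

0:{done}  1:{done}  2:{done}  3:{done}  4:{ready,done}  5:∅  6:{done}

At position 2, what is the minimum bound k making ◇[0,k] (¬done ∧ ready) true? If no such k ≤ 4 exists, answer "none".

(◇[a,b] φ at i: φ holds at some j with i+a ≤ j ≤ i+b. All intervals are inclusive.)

none

Scan j = 2,3,… for (¬done ∧ ready):
  j=2: fails
  j=3: fails
  j=4: fails
  j=5: fails
  j=6: fails
No j in [2,6] satisfies it → none.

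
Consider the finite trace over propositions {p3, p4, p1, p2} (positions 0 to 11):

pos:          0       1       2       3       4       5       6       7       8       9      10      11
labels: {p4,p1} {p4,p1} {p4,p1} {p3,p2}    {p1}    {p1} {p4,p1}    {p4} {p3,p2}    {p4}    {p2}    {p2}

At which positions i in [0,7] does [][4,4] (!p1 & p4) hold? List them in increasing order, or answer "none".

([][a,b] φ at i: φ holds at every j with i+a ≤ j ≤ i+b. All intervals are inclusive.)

Evaluate at each i in [0,7]:
  i=0: ✗ (fails at j=4)
  i=1: ✗ (fails at j=5)
  i=2: ✗ (fails at j=6)
  i=3: ✓ (all of [7,7])
  i=4: ✗ (fails at j=8)
  i=5: ✓ (all of [9,9])
  i=6: ✗ (fails at j=10)
  i=7: ✗ (fails at j=11)

3, 5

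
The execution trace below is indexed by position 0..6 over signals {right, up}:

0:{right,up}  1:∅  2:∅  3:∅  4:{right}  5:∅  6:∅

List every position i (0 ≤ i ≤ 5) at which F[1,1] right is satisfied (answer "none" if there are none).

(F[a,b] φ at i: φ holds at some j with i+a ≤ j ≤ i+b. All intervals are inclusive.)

Evaluate at each i in [0,5]:
  i=0: ✗ (none in [1,1])
  i=1: ✗ (none in [2,2])
  i=2: ✗ (none in [3,3])
  i=3: ✓ (witness j=4)
  i=4: ✗ (none in [5,5])
  i=5: ✗ (none in [6,6])

3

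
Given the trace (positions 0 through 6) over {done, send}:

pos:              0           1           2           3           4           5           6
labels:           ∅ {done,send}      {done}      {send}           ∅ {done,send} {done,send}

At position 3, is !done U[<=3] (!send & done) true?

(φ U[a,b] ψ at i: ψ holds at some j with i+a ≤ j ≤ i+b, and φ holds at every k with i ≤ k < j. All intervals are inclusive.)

Need some j in [3,6] with (!send & done), and !done at every k in [3,j-1].
  j=3: (!send & done) false.
  j=4: (!send & done) false.
  j=5: (!send & done) false.
  j=6: (!send & done) false.
No j in the window works → until fails.

No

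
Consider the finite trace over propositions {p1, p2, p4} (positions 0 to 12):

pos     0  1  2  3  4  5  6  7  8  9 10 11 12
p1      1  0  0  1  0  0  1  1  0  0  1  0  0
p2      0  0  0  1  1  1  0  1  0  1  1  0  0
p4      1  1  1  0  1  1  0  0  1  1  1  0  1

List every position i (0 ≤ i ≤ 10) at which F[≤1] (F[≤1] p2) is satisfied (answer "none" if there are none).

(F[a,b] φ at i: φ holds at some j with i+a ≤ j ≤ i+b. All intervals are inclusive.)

1, 2, 3, 4, 5, 6, 7, 8, 9, 10

Evaluate at each i in [0,10]:
  i=0: ✗ (none in [0,1])
  i=1: ✓ (witness j=2)
  i=2: ✓ (witness j=2)
  i=3: ✓ (witness j=3)
  i=4: ✓ (witness j=4)
  i=5: ✓ (witness j=5)
  i=6: ✓ (witness j=6)
  i=7: ✓ (witness j=7)
  i=8: ✓ (witness j=8)
  i=9: ✓ (witness j=9)
  i=10: ✓ (witness j=10)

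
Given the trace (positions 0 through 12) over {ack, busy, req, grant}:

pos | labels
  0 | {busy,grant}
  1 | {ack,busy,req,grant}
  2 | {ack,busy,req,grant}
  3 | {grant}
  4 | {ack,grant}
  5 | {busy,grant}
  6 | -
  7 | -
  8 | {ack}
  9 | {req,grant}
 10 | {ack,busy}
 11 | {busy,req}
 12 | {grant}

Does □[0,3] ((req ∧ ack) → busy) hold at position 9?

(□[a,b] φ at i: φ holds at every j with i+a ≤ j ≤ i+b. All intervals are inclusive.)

Yes

Check ((req ∧ ack) → busy) at every j in [9,12]:
  j=9: antecedent false → ✓
  j=10: antecedent false → ✓
  j=11: antecedent false → ✓
  j=12: antecedent false → ✓
All positions satisfy it → formula holds.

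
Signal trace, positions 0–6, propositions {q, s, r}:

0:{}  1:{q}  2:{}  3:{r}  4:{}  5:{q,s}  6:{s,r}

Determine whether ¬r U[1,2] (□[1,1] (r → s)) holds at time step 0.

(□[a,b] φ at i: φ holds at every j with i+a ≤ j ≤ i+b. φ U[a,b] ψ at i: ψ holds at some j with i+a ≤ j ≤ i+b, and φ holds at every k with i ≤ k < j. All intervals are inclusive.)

Holds

Need some j in [1,2] with □[1,1] (r → s), and ¬r at every k in [0,j-1].
  j=1: □[1,1] (r → s) holds; ¬r holds at every k in [0,0] → satisfied.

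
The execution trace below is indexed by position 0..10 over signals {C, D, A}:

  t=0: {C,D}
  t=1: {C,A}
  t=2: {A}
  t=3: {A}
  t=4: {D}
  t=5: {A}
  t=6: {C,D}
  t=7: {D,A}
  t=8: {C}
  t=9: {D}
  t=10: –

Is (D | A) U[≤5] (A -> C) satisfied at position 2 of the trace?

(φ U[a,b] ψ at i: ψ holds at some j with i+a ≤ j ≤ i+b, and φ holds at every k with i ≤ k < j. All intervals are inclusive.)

Holds

Need some j in [2,7] with (A -> C), and (D | A) at every k in [2,j-1].
  j=2: (A -> C) false.
  j=3: (A -> C) false.
  j=4: (A -> C) holds; (D | A) holds at every k in [2,3] → satisfied.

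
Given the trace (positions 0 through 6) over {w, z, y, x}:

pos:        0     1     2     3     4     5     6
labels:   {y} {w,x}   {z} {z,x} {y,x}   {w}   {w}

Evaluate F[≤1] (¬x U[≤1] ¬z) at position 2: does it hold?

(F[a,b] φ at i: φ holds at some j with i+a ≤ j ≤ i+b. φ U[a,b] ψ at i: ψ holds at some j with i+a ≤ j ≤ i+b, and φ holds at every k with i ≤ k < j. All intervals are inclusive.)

Check (¬x U[≤1] ¬z) at each j in [2,3]:
  j=2: fails
  j=3: fails
No position in the window satisfies it → formula fails.

False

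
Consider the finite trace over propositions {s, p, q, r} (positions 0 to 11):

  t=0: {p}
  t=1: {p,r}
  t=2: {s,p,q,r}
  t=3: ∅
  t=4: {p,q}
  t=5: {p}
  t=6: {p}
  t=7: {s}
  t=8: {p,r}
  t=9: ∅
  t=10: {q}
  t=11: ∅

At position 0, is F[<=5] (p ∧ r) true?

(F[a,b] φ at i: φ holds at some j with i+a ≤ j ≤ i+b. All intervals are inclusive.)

Check (p ∧ r) at each j in [0,5]:
  j=0: false
  j=1: true
  j=2: true
  j=3: false
  j=4: false
  j=5: false
Found at j=1 → formula holds.

Yes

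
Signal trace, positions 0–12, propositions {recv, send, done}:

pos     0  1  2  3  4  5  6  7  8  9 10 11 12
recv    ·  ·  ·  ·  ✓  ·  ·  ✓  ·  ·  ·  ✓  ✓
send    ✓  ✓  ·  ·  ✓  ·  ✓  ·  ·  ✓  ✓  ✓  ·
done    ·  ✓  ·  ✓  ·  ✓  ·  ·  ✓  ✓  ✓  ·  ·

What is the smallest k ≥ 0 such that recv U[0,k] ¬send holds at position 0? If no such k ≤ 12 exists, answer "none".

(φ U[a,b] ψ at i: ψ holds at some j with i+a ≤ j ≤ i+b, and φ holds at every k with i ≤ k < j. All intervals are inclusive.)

none

Need earliest j ≥ 0 with ¬send, and recv at every k in [0,j-1].
  j=0: rhs fails.
  j=1: rhs fails.
  j=2: rhs holds but lhs fails at k=0.
  j=3: rhs holds but lhs fails at k=0.
  j=4: rhs fails.
  j=5: rhs holds but lhs fails at k=0.
  j=6: rhs fails.
  j=7: rhs holds but lhs fails at k=0.
  j=8: rhs holds but lhs fails at k=0.
  j=9: rhs fails.
  j=10: rhs fails.
  j=11: rhs fails.
  j=12: rhs holds but lhs fails at k=0.
No witness within the range → none.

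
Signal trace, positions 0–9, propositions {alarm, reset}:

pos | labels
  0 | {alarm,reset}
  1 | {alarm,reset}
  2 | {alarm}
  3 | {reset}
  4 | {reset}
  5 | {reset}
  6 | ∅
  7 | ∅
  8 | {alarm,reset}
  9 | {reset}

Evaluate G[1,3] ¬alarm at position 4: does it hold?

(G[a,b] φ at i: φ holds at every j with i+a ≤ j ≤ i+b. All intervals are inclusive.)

True

Check ¬alarm at every j in [5,7]:
  j=5: true
  j=6: true
  j=7: true
All positions satisfy it → formula holds.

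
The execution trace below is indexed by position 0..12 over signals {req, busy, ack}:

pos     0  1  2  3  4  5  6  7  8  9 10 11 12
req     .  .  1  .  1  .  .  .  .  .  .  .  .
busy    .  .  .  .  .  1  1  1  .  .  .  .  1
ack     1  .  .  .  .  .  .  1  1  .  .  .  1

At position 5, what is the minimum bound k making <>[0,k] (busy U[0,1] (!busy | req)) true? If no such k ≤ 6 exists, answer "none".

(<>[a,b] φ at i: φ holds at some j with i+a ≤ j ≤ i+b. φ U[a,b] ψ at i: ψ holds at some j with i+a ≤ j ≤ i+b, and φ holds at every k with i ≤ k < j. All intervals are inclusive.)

Scan j = 5,6,… for (busy U[0,1] (!busy | req)):
  j=5: fails
  j=6: fails
  j=7: holds
First hit at j=7, so smallest k = 7-5 = 2.

2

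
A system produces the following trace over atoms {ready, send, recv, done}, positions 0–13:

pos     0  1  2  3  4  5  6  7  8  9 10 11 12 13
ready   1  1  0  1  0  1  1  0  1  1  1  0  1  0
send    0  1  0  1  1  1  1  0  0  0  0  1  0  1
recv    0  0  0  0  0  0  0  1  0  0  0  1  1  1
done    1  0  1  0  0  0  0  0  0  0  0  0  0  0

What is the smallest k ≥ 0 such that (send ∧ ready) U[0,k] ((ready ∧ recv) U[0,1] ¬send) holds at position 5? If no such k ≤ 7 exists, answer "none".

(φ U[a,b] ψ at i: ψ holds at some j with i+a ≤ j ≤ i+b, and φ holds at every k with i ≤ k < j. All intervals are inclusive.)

2

Need earliest j ≥ 5 with ((ready ∧ recv) U[0,1] ¬send), and (send ∧ ready) at every k in [5,j-1].
  j=5: rhs fails.
  j=6: rhs fails.
  j=7: rhs holds; lhs holds on [5,6]. k = 2.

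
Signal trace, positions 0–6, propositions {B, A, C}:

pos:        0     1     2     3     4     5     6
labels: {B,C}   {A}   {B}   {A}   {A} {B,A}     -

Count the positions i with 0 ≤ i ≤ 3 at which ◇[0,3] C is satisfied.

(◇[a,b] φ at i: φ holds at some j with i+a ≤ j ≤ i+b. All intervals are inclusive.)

Evaluate at each i in [0,3]:
  i=0: ✓ (witness j=0)
  i=1: ✗ (none in [1,4])
  i=2: ✗ (none in [2,5])
  i=3: ✗ (none in [3,6])
Positions where it holds: {0} → 1.

1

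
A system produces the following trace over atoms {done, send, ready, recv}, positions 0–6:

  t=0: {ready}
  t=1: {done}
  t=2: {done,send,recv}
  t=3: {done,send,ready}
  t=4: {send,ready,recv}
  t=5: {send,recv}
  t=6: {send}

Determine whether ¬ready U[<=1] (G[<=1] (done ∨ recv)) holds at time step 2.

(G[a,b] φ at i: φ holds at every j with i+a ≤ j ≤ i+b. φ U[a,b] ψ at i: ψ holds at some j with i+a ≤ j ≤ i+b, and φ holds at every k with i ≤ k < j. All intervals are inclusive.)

Need some j in [2,3] with G[<=1] (done ∨ recv), and ¬ready at every k in [2,j-1].
  j=2: G[<=1] (done ∨ recv) holds; no prefix to check → satisfied.

True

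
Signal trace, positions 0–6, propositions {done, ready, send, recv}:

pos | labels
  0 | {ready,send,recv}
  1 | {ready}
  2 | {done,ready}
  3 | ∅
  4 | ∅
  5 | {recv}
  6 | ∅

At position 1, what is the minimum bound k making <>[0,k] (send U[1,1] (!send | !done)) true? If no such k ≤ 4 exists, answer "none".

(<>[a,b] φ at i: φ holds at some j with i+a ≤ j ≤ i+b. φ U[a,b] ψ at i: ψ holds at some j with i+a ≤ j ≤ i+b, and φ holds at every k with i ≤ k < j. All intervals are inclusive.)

Scan j = 1,2,… for (send U[1,1] (!send | !done)):
  j=1: fails
  j=2: fails
  j=3: fails
  j=4: fails
  j=5: fails
No j in [1,5] satisfies it → none.

none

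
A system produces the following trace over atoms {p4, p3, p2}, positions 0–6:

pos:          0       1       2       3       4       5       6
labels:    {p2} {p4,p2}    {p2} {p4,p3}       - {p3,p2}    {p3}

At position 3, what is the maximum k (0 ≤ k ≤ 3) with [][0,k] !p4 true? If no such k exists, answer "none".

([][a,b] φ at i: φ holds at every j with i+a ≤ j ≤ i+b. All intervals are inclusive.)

none

!p4 must hold from j=3 onward; find where it first fails.
  j=3: fails → no k works.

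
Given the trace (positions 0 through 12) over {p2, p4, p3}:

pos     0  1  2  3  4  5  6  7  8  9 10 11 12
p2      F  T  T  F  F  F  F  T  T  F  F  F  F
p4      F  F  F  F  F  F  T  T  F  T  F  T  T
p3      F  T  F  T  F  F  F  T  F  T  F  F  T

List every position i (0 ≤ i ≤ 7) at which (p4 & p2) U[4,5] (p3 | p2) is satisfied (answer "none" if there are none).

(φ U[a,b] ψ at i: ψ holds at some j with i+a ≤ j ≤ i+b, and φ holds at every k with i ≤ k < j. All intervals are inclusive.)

none

Evaluate at each i in [0,7]:
  i=0: ✗ (no rhs in [4,5])
  i=1: ✗ (no rhs in [5,6])
  i=2: ✗ (lhs fails at k=2 before rhs at j=7)
  i=3: ✗ (lhs fails at k=3 before rhs at j=7)
  i=4: ✗ (lhs fails at k=4 before rhs at j=8)
  i=5: ✗ (lhs fails at k=5 before rhs at j=9)
  i=6: ✗ (no rhs in [10,11])
  i=7: ✗ (lhs fails at k=8 before rhs at j=12)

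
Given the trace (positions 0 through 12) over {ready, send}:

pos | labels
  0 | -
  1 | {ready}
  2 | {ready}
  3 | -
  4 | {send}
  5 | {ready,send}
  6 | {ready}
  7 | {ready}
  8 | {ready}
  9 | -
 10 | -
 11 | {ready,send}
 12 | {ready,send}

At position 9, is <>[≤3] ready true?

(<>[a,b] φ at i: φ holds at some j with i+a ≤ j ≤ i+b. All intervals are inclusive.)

Check ready at each j in [9,12]:
  j=9: false
  j=10: false
  j=11: true
  j=12: true
Found at j=11 → formula holds.

Holds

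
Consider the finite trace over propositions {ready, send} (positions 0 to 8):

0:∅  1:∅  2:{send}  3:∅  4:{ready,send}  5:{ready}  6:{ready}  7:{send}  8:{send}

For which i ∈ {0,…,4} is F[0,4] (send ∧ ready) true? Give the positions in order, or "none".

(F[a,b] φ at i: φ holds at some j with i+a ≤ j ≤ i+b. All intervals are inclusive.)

Evaluate at each i in [0,4]:
  i=0: ✓ (witness j=4)
  i=1: ✓ (witness j=4)
  i=2: ✓ (witness j=4)
  i=3: ✓ (witness j=4)
  i=4: ✓ (witness j=4)

0, 1, 2, 3, 4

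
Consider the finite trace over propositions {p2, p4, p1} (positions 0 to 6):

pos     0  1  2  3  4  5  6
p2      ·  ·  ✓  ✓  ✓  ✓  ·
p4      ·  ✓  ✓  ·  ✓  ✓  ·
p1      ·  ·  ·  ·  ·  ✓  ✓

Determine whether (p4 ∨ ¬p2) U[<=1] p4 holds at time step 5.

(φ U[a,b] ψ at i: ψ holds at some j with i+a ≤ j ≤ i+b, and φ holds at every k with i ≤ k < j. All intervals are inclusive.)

Need some j in [5,6] with p4, and (p4 ∨ ¬p2) at every k in [5,j-1].
  j=5: p4 holds; no prefix to check → satisfied.

Holds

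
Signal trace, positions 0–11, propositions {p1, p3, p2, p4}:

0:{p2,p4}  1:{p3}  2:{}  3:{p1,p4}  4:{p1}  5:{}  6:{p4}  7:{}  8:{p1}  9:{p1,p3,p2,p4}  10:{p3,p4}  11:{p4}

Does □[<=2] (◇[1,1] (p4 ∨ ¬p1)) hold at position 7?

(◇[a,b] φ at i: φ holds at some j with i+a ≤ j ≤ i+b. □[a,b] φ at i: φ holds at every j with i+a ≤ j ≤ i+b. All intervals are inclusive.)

Check ◇[1,1] (p4 ∨ ¬p1) at every j in [7,9]:
  j=7: fails (none in [8,8])
  j=8: holds (witness at 9)
  j=9: holds (witness at 10)
Fails at j=7 → formula fails.

False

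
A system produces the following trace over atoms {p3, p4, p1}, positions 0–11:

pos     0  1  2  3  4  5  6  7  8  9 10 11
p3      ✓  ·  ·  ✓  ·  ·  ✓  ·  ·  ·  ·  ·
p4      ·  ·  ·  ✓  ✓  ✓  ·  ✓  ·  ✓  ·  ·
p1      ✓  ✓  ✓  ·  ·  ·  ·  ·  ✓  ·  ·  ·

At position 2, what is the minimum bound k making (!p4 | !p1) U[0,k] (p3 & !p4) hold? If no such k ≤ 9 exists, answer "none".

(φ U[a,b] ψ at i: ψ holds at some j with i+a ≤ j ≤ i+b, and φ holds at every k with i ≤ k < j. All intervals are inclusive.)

Need earliest j ≥ 2 with (p3 & !p4), and (!p4 | !p1) at every k in [2,j-1].
  j=2: rhs fails.
  j=3: rhs fails.
  j=4: rhs fails.
  j=5: rhs fails.
  j=6: rhs holds; lhs holds on [2,5]. k = 4.

4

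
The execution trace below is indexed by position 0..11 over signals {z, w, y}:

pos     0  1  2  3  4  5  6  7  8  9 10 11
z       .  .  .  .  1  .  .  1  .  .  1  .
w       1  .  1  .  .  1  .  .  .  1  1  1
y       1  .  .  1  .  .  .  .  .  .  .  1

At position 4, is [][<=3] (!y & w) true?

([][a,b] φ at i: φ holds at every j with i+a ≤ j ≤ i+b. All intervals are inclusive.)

False

Check (!y & w) at every j in [4,7]:
  j=4: false
  j=5: true
  j=6: false
  j=7: false
Fails at j=4 → formula fails.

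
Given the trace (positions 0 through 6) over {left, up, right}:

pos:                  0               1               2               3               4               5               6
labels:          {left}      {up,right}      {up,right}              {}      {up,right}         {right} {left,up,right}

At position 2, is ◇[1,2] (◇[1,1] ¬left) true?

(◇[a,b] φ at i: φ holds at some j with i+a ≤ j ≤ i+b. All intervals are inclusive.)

Yes

Check ◇[1,1] ¬left at each j in [3,4]:
  j=3: holds (witness at 4)
  j=4: holds (witness at 5)
Found at j=3 → formula holds.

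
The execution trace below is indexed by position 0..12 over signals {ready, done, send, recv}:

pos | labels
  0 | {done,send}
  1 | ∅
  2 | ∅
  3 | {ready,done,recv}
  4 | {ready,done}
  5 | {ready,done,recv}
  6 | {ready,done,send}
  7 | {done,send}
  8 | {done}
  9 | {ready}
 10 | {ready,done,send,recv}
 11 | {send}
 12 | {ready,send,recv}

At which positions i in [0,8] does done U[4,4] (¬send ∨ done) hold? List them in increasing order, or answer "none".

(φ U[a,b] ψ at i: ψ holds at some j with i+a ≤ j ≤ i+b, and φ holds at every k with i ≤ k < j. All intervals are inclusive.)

3, 4, 5

Evaluate at each i in [0,8]:
  i=0: ✗ (lhs fails at k=1 before rhs at j=4)
  i=1: ✗ (lhs fails at k=1 before rhs at j=5)
  i=2: ✗ (lhs fails at k=2 before rhs at j=6)
  i=3: ✓ (rhs at j=7; lhs holds on [3,6])
  i=4: ✓ (rhs at j=8; lhs holds on [4,7])
  i=5: ✓ (rhs at j=9; lhs holds on [5,8])
  i=6: ✗ (lhs fails at k=9 before rhs at j=10)
  i=7: ✗ (no rhs in [11,11])
  i=8: ✗ (no rhs in [12,12])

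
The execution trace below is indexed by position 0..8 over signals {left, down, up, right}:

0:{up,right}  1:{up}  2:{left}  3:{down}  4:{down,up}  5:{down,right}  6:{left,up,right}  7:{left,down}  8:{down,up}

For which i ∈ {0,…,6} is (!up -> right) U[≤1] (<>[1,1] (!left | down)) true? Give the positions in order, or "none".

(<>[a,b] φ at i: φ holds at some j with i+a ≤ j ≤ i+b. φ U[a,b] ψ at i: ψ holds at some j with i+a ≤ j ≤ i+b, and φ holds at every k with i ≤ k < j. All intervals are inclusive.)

0, 1, 2, 3, 4, 5, 6

Evaluate at each i in [0,6]:
  i=0: ✓ (rhs at j=0)
  i=1: ✓ (rhs at j=2; lhs holds on [1,1])
  i=2: ✓ (rhs at j=2)
  i=3: ✓ (rhs at j=3)
  i=4: ✓ (rhs at j=4)
  i=5: ✓ (rhs at j=6; lhs holds on [5,5])
  i=6: ✓ (rhs at j=6)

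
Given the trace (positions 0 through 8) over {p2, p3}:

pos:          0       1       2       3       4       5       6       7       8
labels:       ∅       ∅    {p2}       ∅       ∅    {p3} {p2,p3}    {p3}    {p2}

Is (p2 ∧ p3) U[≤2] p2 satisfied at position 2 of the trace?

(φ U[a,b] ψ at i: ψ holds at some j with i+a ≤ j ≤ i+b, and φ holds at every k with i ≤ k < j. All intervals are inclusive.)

Need some j in [2,4] with p2, and (p2 ∧ p3) at every k in [2,j-1].
  j=2: p2 holds; no prefix to check → satisfied.

Holds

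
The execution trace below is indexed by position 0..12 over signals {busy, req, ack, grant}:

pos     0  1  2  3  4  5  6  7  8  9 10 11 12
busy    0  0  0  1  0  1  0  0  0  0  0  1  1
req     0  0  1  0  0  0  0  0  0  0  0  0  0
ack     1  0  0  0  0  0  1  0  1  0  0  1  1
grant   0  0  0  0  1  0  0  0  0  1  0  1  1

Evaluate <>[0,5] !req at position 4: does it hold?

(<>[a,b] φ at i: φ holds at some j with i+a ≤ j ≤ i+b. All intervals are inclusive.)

True

Check !req at each j in [4,9]:
  j=4: true
  j=5: true
  j=6: true
  j=7: true
  j=8: true
  j=9: true
Found at j=4 → formula holds.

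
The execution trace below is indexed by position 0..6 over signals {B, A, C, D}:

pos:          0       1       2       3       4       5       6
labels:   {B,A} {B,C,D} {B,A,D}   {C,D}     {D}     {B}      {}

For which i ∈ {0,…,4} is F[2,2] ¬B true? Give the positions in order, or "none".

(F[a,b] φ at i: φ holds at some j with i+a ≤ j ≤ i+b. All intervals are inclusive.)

1, 2, 4

Evaluate at each i in [0,4]:
  i=0: ✗ (none in [2,2])
  i=1: ✓ (witness j=3)
  i=2: ✓ (witness j=4)
  i=3: ✗ (none in [5,5])
  i=4: ✓ (witness j=6)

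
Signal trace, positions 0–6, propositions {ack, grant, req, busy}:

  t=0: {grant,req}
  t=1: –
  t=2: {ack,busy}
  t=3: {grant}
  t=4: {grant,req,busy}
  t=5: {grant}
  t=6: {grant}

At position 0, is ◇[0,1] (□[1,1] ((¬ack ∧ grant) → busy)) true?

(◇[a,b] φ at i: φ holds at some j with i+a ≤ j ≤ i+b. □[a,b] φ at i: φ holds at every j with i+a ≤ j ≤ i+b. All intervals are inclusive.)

Holds

Check □[1,1] ((¬ack ∧ grant) → busy) at each j in [0,1]:
  j=0: holds on [1,1]
  j=1: holds on [2,2]
Found at j=0 → formula holds.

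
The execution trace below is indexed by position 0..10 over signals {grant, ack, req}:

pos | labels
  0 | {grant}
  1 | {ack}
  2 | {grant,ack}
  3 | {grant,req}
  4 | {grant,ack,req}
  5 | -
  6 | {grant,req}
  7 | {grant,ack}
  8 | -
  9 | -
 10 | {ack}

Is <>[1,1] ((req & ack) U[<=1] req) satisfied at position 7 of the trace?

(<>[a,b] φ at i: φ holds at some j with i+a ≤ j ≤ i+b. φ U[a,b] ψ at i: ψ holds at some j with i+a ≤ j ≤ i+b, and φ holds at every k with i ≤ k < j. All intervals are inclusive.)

No

Check ((req & ack) U[<=1] req) at each j in [8,8]:
  j=8: fails
No position in the window satisfies it → formula fails.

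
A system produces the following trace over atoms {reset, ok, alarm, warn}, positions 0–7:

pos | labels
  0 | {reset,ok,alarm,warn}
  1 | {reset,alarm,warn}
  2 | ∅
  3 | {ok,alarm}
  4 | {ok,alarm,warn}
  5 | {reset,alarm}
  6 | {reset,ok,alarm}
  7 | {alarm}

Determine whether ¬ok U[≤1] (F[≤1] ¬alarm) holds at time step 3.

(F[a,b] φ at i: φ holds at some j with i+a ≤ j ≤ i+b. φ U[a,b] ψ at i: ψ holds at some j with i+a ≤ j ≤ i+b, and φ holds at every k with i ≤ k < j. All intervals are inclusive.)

Need some j in [3,4] with F[≤1] ¬alarm, and ¬ok at every k in [3,j-1].
  j=3: F[≤1] ¬alarm — fails (none in [3,4]).
  j=4: F[≤1] ¬alarm — fails (none in [4,5]).
No j in the window works → until fails.

False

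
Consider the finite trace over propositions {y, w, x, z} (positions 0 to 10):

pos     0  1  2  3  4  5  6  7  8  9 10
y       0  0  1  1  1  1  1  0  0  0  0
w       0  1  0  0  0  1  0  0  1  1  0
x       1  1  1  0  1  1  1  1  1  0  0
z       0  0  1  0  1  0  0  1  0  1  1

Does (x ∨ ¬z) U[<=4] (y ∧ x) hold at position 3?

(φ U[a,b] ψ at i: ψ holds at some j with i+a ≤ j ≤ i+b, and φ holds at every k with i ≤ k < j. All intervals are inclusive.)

True

Need some j in [3,7] with (y ∧ x), and (x ∨ ¬z) at every k in [3,j-1].
  j=3: (y ∧ x) false.
  j=4: (y ∧ x) holds; (x ∨ ¬z) holds at every k in [3,3] → satisfied.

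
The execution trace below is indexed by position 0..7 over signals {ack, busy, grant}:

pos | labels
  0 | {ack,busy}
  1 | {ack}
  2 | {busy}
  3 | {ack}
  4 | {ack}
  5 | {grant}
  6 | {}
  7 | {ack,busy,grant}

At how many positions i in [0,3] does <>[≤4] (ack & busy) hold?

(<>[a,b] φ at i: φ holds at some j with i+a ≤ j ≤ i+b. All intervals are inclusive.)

2

Evaluate at each i in [0,3]:
  i=0: ✓ (witness j=0)
  i=1: ✗ (none in [1,5])
  i=2: ✗ (none in [2,6])
  i=3: ✓ (witness j=7)
Positions where it holds: {0, 3} → 2.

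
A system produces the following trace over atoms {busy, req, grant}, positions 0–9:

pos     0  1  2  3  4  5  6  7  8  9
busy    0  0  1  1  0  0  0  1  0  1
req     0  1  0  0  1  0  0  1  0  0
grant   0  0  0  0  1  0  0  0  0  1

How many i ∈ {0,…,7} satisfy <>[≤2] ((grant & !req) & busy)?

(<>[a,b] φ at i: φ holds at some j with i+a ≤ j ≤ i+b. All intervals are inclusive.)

Evaluate at each i in [0,7]:
  i=0: ✗ (none in [0,2])
  i=1: ✗ (none in [1,3])
  i=2: ✗ (none in [2,4])
  i=3: ✗ (none in [3,5])
  i=4: ✗ (none in [4,6])
  i=5: ✗ (none in [5,7])
  i=6: ✗ (none in [6,8])
  i=7: ✓ (witness j=9)
Positions where it holds: {7} → 1.

1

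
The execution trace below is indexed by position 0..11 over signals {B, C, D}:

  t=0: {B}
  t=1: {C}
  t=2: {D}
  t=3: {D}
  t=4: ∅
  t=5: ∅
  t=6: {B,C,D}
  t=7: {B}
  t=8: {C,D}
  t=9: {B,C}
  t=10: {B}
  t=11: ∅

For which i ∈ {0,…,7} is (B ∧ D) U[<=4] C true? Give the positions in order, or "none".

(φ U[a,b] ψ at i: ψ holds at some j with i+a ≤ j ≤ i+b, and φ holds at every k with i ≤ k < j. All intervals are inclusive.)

Evaluate at each i in [0,7]:
  i=0: ✗ (lhs fails at k=0 before rhs at j=1)
  i=1: ✓ (rhs at j=1)
  i=2: ✗ (lhs fails at k=2 before rhs at j=6)
  i=3: ✗ (lhs fails at k=3 before rhs at j=6)
  i=4: ✗ (lhs fails at k=4 before rhs at j=6)
  i=5: ✗ (lhs fails at k=5 before rhs at j=6)
  i=6: ✓ (rhs at j=6)
  i=7: ✗ (lhs fails at k=7 before rhs at j=8)

1, 6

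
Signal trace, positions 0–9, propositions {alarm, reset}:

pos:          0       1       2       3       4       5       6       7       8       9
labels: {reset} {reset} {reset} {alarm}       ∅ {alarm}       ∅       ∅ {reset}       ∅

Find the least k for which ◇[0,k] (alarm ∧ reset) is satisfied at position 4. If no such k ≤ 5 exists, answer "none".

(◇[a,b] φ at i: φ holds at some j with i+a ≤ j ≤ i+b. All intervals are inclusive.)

none

Scan j = 4,5,… for (alarm ∧ reset):
  j=4: fails
  j=5: fails
  j=6: fails
  j=7: fails
  j=8: fails
  j=9: fails
No j in [4,9] satisfies it → none.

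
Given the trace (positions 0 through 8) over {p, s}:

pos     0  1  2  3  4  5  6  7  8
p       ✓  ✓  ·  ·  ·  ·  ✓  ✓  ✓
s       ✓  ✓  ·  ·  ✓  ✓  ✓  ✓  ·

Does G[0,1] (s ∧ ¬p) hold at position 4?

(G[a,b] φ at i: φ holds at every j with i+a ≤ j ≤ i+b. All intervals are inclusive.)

Check (s ∧ ¬p) at every j in [4,5]:
  j=4: true
  j=5: true
All positions satisfy it → formula holds.

Holds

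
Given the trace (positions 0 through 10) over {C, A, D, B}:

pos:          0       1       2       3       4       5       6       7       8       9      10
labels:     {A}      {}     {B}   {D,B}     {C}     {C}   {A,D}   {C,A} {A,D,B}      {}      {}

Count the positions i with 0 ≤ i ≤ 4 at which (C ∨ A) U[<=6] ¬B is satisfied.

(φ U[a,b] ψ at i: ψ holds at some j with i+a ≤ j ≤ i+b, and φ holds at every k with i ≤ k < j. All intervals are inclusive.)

Evaluate at each i in [0,4]:
  i=0: ✓ (rhs at j=0)
  i=1: ✓ (rhs at j=1)
  i=2: ✗ (lhs fails at k=2 before rhs at j=4)
  i=3: ✗ (lhs fails at k=3 before rhs at j=4)
  i=4: ✓ (rhs at j=4)
Positions where it holds: {0, 1, 4} → 3.

3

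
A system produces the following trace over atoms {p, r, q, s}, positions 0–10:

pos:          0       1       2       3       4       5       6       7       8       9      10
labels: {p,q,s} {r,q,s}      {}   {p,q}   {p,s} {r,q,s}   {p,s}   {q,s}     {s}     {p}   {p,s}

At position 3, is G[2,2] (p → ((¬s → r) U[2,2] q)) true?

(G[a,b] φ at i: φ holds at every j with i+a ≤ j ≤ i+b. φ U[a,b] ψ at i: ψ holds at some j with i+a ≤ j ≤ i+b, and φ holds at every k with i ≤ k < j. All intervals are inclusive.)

True

Check (p → ((¬s → r) U[2,2] q)) at every j in [5,5]:
  j=5: antecedent false → ✓
All positions satisfy it → formula holds.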